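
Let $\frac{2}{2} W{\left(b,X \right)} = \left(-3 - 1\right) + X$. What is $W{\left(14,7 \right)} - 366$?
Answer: $-363$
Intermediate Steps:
$W{\left(b,X \right)} = -4 + X$ ($W{\left(b,X \right)} = \left(-3 - 1\right) + X = -4 + X$)
$W{\left(14,7 \right)} - 366 = \left(-4 + 7\right) - 366 = 3 - 366 = -363$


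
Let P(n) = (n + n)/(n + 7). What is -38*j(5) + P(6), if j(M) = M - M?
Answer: 12/13 ≈ 0.92308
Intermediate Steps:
P(n) = 2*n/(7 + n) (P(n) = (2*n)/(7 + n) = 2*n/(7 + n))
j(M) = 0
-38*j(5) + P(6) = -38*0 + 2*6/(7 + 6) = 0 + 2*6/13 = 0 + 2*6*(1/13) = 0 + 12/13 = 12/13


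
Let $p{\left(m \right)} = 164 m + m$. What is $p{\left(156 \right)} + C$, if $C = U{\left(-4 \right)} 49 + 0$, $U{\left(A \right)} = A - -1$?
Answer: $25593$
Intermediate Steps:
$U{\left(A \right)} = 1 + A$ ($U{\left(A \right)} = A + 1 = 1 + A$)
$p{\left(m \right)} = 165 m$
$C = -147$ ($C = \left(1 - 4\right) 49 + 0 = \left(-3\right) 49 + 0 = -147 + 0 = -147$)
$p{\left(156 \right)} + C = 165 \cdot 156 - 147 = 25740 - 147 = 25593$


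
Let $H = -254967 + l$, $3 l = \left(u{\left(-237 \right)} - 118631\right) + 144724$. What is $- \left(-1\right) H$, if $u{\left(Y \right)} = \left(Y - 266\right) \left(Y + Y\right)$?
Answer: $- \frac{500386}{3} \approx -1.668 \cdot 10^{5}$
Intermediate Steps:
$u{\left(Y \right)} = 2 Y \left(-266 + Y\right)$ ($u{\left(Y \right)} = \left(-266 + Y\right) 2 Y = 2 Y \left(-266 + Y\right)$)
$l = \frac{264515}{3}$ ($l = \frac{\left(2 \left(-237\right) \left(-266 - 237\right) - 118631\right) + 144724}{3} = \frac{\left(2 \left(-237\right) \left(-503\right) - 118631\right) + 144724}{3} = \frac{\left(238422 - 118631\right) + 144724}{3} = \frac{119791 + 144724}{3} = \frac{1}{3} \cdot 264515 = \frac{264515}{3} \approx 88172.0$)
$H = - \frac{500386}{3}$ ($H = -254967 + \frac{264515}{3} = - \frac{500386}{3} \approx -1.668 \cdot 10^{5}$)
$- \left(-1\right) H = - \frac{\left(-1\right) \left(-500386\right)}{3} = \left(-1\right) \frac{500386}{3} = - \frac{500386}{3}$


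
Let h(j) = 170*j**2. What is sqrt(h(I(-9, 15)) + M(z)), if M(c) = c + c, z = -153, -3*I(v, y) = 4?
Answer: I*sqrt(34)/3 ≈ 1.9437*I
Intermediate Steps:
I(v, y) = -4/3 (I(v, y) = -1/3*4 = -4/3)
M(c) = 2*c
sqrt(h(I(-9, 15)) + M(z)) = sqrt(170*(-4/3)**2 + 2*(-153)) = sqrt(170*(16/9) - 306) = sqrt(2720/9 - 306) = sqrt(-34/9) = I*sqrt(34)/3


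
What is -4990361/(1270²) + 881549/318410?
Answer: -16713046391/51356348900 ≈ -0.32543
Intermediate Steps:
-4990361/(1270²) + 881549/318410 = -4990361/1612900 + 881549*(1/318410) = -4990361*1/1612900 + 881549/318410 = -4990361/1612900 + 881549/318410 = -16713046391/51356348900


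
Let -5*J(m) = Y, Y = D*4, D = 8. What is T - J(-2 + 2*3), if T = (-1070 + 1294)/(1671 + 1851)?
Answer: 56912/8805 ≈ 6.4636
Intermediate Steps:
Y = 32 (Y = 8*4 = 32)
T = 112/1761 (T = 224/3522 = 224*(1/3522) = 112/1761 ≈ 0.063600)
J(m) = -32/5 (J(m) = -1/5*32 = -32/5)
T - J(-2 + 2*3) = 112/1761 - 1*(-32/5) = 112/1761 + 32/5 = 56912/8805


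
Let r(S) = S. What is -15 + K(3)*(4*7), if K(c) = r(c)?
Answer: 69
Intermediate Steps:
K(c) = c
-15 + K(3)*(4*7) = -15 + 3*(4*7) = -15 + 3*28 = -15 + 84 = 69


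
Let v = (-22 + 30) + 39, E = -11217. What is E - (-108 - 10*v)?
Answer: -10639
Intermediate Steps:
v = 47 (v = 8 + 39 = 47)
E - (-108 - 10*v) = -11217 - (-108 - 10*47) = -11217 - (-108 - 470) = -11217 - 1*(-578) = -11217 + 578 = -10639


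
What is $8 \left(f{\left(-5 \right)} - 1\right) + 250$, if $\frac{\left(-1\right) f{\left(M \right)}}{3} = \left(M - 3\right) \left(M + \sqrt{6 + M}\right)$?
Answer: $-526$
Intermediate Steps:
$f{\left(M \right)} = - 3 \left(-3 + M\right) \left(M + \sqrt{6 + M}\right)$ ($f{\left(M \right)} = - 3 \left(M - 3\right) \left(M + \sqrt{6 + M}\right) = - 3 \left(-3 + M\right) \left(M + \sqrt{6 + M}\right)$)
$8 \left(f{\left(-5 \right)} - 1\right) + 250 = 8 \left(\left(- 3 \left(-5\right)^{2} + 9 \left(-5\right) + 9 \sqrt{6 - 5} - - 15 \sqrt{6 - 5}\right) - 1\right) + 250 = 8 \left(\left(\left(-3\right) 25 - 45 + 9 \sqrt{1} - - 15 \sqrt{1}\right) - 1\right) + 250 = 8 \left(\left(-75 - 45 + 9 \cdot 1 - \left(-15\right) 1\right) - 1\right) + 250 = 8 \left(\left(-75 - 45 + 9 + 15\right) - 1\right) + 250 = 8 \left(-96 - 1\right) + 250 = 8 \left(-97\right) + 250 = -776 + 250 = -526$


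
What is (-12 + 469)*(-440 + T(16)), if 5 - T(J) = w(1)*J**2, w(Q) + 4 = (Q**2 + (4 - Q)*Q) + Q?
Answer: -315787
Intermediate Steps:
w(Q) = -4 + Q + Q**2 + Q*(4 - Q) (w(Q) = -4 + ((Q**2 + (4 - Q)*Q) + Q) = -4 + ((Q**2 + Q*(4 - Q)) + Q) = -4 + (Q + Q**2 + Q*(4 - Q)) = -4 + Q + Q**2 + Q*(4 - Q))
T(J) = 5 - J**2 (T(J) = 5 - (-4 + 5*1)*J**2 = 5 - (-4 + 5)*J**2 = 5 - J**2)
(-12 + 469)*(-440 + T(16)) = (-12 + 469)*(-440 + (5 - 1*16**2)) = 457*(-440 + (5 - 1*256)) = 457*(-440 + (5 - 256)) = 457*(-440 - 251) = 457*(-691) = -315787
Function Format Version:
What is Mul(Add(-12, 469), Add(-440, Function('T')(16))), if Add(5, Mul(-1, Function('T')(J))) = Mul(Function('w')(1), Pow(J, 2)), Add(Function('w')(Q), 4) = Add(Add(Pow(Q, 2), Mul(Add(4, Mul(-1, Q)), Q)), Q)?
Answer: -315787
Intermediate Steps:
Function('w')(Q) = Add(-4, Q, Pow(Q, 2), Mul(Q, Add(4, Mul(-1, Q)))) (Function('w')(Q) = Add(-4, Add(Add(Pow(Q, 2), Mul(Add(4, Mul(-1, Q)), Q)), Q)) = Add(-4, Add(Add(Pow(Q, 2), Mul(Q, Add(4, Mul(-1, Q)))), Q)) = Add(-4, Add(Q, Pow(Q, 2), Mul(Q, Add(4, Mul(-1, Q))))) = Add(-4, Q, Pow(Q, 2), Mul(Q, Add(4, Mul(-1, Q)))))
Function('T')(J) = Add(5, Mul(-1, Pow(J, 2))) (Function('T')(J) = Add(5, Mul(-1, Mul(Add(-4, Mul(5, 1)), Pow(J, 2)))) = Add(5, Mul(-1, Mul(Add(-4, 5), Pow(J, 2)))) = Add(5, Mul(-1, Mul(1, Pow(J, 2)))) = Add(5, Mul(-1, Pow(J, 2))))
Mul(Add(-12, 469), Add(-440, Function('T')(16))) = Mul(Add(-12, 469), Add(-440, Add(5, Mul(-1, Pow(16, 2))))) = Mul(457, Add(-440, Add(5, Mul(-1, 256)))) = Mul(457, Add(-440, Add(5, -256))) = Mul(457, Add(-440, -251)) = Mul(457, -691) = -315787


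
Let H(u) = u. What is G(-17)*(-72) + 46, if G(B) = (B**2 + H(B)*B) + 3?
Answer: -41786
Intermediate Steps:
G(B) = 3 + 2*B**2 (G(B) = (B**2 + B*B) + 3 = (B**2 + B**2) + 3 = 2*B**2 + 3 = 3 + 2*B**2)
G(-17)*(-72) + 46 = (3 + 2*(-17)**2)*(-72) + 46 = (3 + 2*289)*(-72) + 46 = (3 + 578)*(-72) + 46 = 581*(-72) + 46 = -41832 + 46 = -41786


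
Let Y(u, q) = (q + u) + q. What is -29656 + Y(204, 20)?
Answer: -29412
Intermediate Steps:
Y(u, q) = u + 2*q
-29656 + Y(204, 20) = -29656 + (204 + 2*20) = -29656 + (204 + 40) = -29656 + 244 = -29412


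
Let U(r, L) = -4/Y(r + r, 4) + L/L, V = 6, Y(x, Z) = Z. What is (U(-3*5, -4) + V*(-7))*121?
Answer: -5082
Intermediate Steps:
U(r, L) = 0 (U(r, L) = -4/4 + L/L = -4*¼ + 1 = -1 + 1 = 0)
(U(-3*5, -4) + V*(-7))*121 = (0 + 6*(-7))*121 = (0 - 42)*121 = -42*121 = -5082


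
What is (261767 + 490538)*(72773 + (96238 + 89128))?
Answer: 194199260395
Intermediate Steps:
(261767 + 490538)*(72773 + (96238 + 89128)) = 752305*(72773 + 185366) = 752305*258139 = 194199260395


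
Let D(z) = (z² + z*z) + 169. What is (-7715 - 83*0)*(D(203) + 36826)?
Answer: -921271295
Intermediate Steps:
D(z) = 169 + 2*z² (D(z) = (z² + z²) + 169 = 2*z² + 169 = 169 + 2*z²)
(-7715 - 83*0)*(D(203) + 36826) = (-7715 - 83*0)*((169 + 2*203²) + 36826) = (-7715 + 0)*((169 + 2*41209) + 36826) = -7715*((169 + 82418) + 36826) = -7715*(82587 + 36826) = -7715*119413 = -921271295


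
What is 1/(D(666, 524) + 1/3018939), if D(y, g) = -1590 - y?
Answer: -3018939/6810726383 ≈ -0.00044326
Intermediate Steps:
1/(D(666, 524) + 1/3018939) = 1/((-1590 - 1*666) + 1/3018939) = 1/((-1590 - 666) + 1/3018939) = 1/(-2256 + 1/3018939) = 1/(-6810726383/3018939) = -3018939/6810726383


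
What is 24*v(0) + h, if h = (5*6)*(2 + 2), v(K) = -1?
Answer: 96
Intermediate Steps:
h = 120 (h = 30*4 = 120)
24*v(0) + h = 24*(-1) + 120 = -24 + 120 = 96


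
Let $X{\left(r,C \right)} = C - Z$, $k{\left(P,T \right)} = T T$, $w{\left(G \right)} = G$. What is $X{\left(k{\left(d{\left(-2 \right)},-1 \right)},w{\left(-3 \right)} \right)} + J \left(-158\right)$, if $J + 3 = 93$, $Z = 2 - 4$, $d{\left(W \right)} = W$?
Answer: $-14221$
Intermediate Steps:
$Z = -2$
$k{\left(P,T \right)} = T^{2}$
$J = 90$ ($J = -3 + 93 = 90$)
$X{\left(r,C \right)} = 2 + C$ ($X{\left(r,C \right)} = C - -2 = C + 2 = 2 + C$)
$X{\left(k{\left(d{\left(-2 \right)},-1 \right)},w{\left(-3 \right)} \right)} + J \left(-158\right) = \left(2 - 3\right) + 90 \left(-158\right) = -1 - 14220 = -14221$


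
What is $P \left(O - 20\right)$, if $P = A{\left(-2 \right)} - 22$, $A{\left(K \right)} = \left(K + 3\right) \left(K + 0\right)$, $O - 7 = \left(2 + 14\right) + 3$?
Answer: $-144$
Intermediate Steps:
$O = 26$ ($O = 7 + \left(\left(2 + 14\right) + 3\right) = 7 + \left(16 + 3\right) = 7 + 19 = 26$)
$A{\left(K \right)} = K \left(3 + K\right)$ ($A{\left(K \right)} = \left(3 + K\right) K = K \left(3 + K\right)$)
$P = -24$ ($P = - 2 \left(3 - 2\right) - 22 = \left(-2\right) 1 - 22 = -2 - 22 = -24$)
$P \left(O - 20\right) = - 24 \left(26 - 20\right) = \left(-24\right) 6 = -144$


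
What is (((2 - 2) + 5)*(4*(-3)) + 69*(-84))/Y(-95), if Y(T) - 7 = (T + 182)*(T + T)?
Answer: 5856/16523 ≈ 0.35441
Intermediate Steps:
Y(T) = 7 + 2*T*(182 + T) (Y(T) = 7 + (T + 182)*(T + T) = 7 + (182 + T)*(2*T) = 7 + 2*T*(182 + T))
(((2 - 2) + 5)*(4*(-3)) + 69*(-84))/Y(-95) = (((2 - 2) + 5)*(4*(-3)) + 69*(-84))/(7 + 2*(-95)² + 364*(-95)) = ((0 + 5)*(-12) - 5796)/(7 + 2*9025 - 34580) = (5*(-12) - 5796)/(7 + 18050 - 34580) = (-60 - 5796)/(-16523) = -5856*(-1/16523) = 5856/16523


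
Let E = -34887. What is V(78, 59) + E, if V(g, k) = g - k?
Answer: -34868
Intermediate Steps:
V(78, 59) + E = (78 - 1*59) - 34887 = (78 - 59) - 34887 = 19 - 34887 = -34868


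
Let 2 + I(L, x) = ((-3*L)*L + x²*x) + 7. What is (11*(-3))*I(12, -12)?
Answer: 71115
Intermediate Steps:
I(L, x) = 5 + x³ - 3*L² (I(L, x) = -2 + (((-3*L)*L + x²*x) + 7) = -2 + ((-3*L² + x³) + 7) = -2 + ((x³ - 3*L²) + 7) = -2 + (7 + x³ - 3*L²) = 5 + x³ - 3*L²)
(11*(-3))*I(12, -12) = (11*(-3))*(5 + (-12)³ - 3*12²) = -33*(5 - 1728 - 3*144) = -33*(5 - 1728 - 432) = -33*(-2155) = 71115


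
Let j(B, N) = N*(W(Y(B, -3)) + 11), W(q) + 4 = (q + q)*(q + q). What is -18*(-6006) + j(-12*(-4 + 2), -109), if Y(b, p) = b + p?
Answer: -84931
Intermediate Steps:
W(q) = -4 + 4*q² (W(q) = -4 + (q + q)*(q + q) = -4 + (2*q)*(2*q) = -4 + 4*q²)
j(B, N) = N*(7 + 4*(-3 + B)²) (j(B, N) = N*((-4 + 4*(B - 3)²) + 11) = N*((-4 + 4*(-3 + B)²) + 11) = N*(7 + 4*(-3 + B)²))
-18*(-6006) + j(-12*(-4 + 2), -109) = -18*(-6006) - 109*(7 + 4*(-3 - 12*(-4 + 2))²) = 108108 - 109*(7 + 4*(-3 - 12*(-2))²) = 108108 - 109*(7 + 4*(-3 + 24)²) = 108108 - 109*(7 + 4*21²) = 108108 - 109*(7 + 4*441) = 108108 - 109*(7 + 1764) = 108108 - 109*1771 = 108108 - 193039 = -84931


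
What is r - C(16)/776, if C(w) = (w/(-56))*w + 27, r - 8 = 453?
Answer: 2503995/5432 ≈ 460.97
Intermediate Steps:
r = 461 (r = 8 + 453 = 461)
C(w) = 27 - w**2/56 (C(w) = (w*(-1/56))*w + 27 = (-w/56)*w + 27 = -w**2/56 + 27 = 27 - w**2/56)
r - C(16)/776 = 461 - (27 - 1/56*16**2)/776 = 461 - (27 - 1/56*256)/776 = 461 - (27 - 32/7)/776 = 461 - 157/(7*776) = 461 - 1*157/5432 = 461 - 157/5432 = 2503995/5432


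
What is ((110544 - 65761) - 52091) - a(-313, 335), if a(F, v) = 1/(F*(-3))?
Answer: -6862213/939 ≈ -7308.0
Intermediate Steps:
a(F, v) = -1/(3*F) (a(F, v) = 1/(-3*F) = -1/(3*F))
((110544 - 65761) - 52091) - a(-313, 335) = ((110544 - 65761) - 52091) - (-1)/(3*(-313)) = (44783 - 52091) - (-1)*(-1)/(3*313) = -7308 - 1*1/939 = -7308 - 1/939 = -6862213/939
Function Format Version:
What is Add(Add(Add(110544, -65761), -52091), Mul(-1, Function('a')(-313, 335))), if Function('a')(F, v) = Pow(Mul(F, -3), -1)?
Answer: Rational(-6862213, 939) ≈ -7308.0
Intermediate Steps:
Function('a')(F, v) = Mul(Rational(-1, 3), Pow(F, -1)) (Function('a')(F, v) = Pow(Mul(-3, F), -1) = Mul(Rational(-1, 3), Pow(F, -1)))
Add(Add(Add(110544, -65761), -52091), Mul(-1, Function('a')(-313, 335))) = Add(Add(Add(110544, -65761), -52091), Mul(-1, Mul(Rational(-1, 3), Pow(-313, -1)))) = Add(Add(44783, -52091), Mul(-1, Mul(Rational(-1, 3), Rational(-1, 313)))) = Add(-7308, Mul(-1, Rational(1, 939))) = Add(-7308, Rational(-1, 939)) = Rational(-6862213, 939)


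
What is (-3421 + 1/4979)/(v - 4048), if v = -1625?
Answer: 17033158/28245867 ≈ 0.60303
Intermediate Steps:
(-3421 + 1/4979)/(v - 4048) = (-3421 + 1/4979)/(-1625 - 4048) = (-3421 + 1/4979)/(-5673) = -17033158/4979*(-1/5673) = 17033158/28245867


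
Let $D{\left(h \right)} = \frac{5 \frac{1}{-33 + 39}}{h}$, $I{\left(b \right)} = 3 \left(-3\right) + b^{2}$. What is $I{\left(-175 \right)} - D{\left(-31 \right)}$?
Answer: $\frac{5694581}{186} \approx 30616.0$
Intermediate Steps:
$I{\left(b \right)} = -9 + b^{2}$
$D{\left(h \right)} = \frac{5}{6 h}$ ($D{\left(h \right)} = \frac{5 \cdot \frac{1}{6}}{h} = \frac{5}{6 h}$)
$I{\left(-175 \right)} - D{\left(-31 \right)} = \left(-9 + \left(-175\right)^{2}\right) - \frac{5}{6 \left(-31\right)} = \left(-9 + 30625\right) - \frac{5}{6} \left(- \frac{1}{31}\right) = 30616 - - \frac{5}{186} = 30616 + \frac{5}{186} = \frac{5694581}{186}$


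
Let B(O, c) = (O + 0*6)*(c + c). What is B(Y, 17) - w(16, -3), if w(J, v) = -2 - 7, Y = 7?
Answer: 247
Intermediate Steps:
B(O, c) = 2*O*c (B(O, c) = (O + 0)*(2*c) = O*(2*c) = 2*O*c)
w(J, v) = -9
B(Y, 17) - w(16, -3) = 2*7*17 - 1*(-9) = 238 + 9 = 247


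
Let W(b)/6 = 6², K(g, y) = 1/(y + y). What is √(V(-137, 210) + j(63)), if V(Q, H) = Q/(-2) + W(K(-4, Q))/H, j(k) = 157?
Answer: √1109990/70 ≈ 15.051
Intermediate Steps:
K(g, y) = 1/(2*y)
W(b) = 216 (W(b) = 6*6² = 6*36 = 216)
V(Q, H) = 216/H - Q/2 (V(Q, H) = Q/(-2) + 216/H = Q*(-½) + 216/H = -Q/2 + 216/H = 216/H - Q/2)
√(V(-137, 210) + j(63)) = √((216/210 - ½*(-137)) + 157) = √((216*(1/210) + 137/2) + 157) = √((36/35 + 137/2) + 157) = √(4867/70 + 157) = √(15857/70) = √1109990/70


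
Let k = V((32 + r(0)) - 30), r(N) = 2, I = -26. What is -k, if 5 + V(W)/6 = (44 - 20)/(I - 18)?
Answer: 366/11 ≈ 33.273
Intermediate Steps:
V(W) = -366/11 (V(W) = -30 + 6*((44 - 20)/(-26 - 18)) = -30 + 6*(24/(-44)) = -30 + 6*(24*(-1/44)) = -30 + 6*(-6/11) = -30 - 36/11 = -366/11)
k = -366/11 ≈ -33.273
-k = -1*(-366/11) = 366/11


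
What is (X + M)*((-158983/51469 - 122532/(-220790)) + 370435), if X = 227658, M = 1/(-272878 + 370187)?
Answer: 4238843842509410118202842/50263816190345 ≈ 8.4332e+10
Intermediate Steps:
M = 1/97309 ≈ 1.0277e-5
(X + M)*((-158983/51469 - 122532/(-220790)) + 370435) = (227658 + 1/97309)*((-158983/51469 - 122532/(-220790)) + 370435) = 22153172323*((-158983*1/51469 - 122532*(-1/220790)) + 370435)/97309 = 22153172323*((-14453/4679 + 61266/110395) + 370435)/97309 = 22153172323*(-1308875321/516538205 + 370435)/97309 = (22153172323/97309)*(191342521093854/516538205) = 4238843842509410118202842/50263816190345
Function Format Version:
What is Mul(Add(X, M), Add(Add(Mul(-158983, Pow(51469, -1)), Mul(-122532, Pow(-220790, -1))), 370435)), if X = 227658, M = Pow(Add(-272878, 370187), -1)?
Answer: Rational(4238843842509410118202842, 50263816190345) ≈ 8.4332e+10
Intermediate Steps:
M = Rational(1, 97309) (M = Pow(97309, -1) = Rational(1, 97309) ≈ 1.0277e-5)
Mul(Add(X, M), Add(Add(Mul(-158983, Pow(51469, -1)), Mul(-122532, Pow(-220790, -1))), 370435)) = Mul(Add(227658, Rational(1, 97309)), Add(Add(Mul(-158983, Pow(51469, -1)), Mul(-122532, Pow(-220790, -1))), 370435)) = Mul(Rational(22153172323, 97309), Add(Add(Mul(-158983, Rational(1, 51469)), Mul(-122532, Rational(-1, 220790))), 370435)) = Mul(Rational(22153172323, 97309), Add(Add(Rational(-14453, 4679), Rational(61266, 110395)), 370435)) = Mul(Rational(22153172323, 97309), Add(Rational(-1308875321, 516538205), 370435)) = Mul(Rational(22153172323, 97309), Rational(191342521093854, 516538205)) = Rational(4238843842509410118202842, 50263816190345)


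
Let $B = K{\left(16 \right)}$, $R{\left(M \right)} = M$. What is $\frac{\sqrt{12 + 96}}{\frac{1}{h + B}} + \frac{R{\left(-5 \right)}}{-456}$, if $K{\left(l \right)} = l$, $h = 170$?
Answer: $\frac{5}{456} + 1116 \sqrt{3} \approx 1933.0$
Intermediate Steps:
$B = 16$
$\frac{\sqrt{12 + 96}}{\frac{1}{h + B}} + \frac{R{\left(-5 \right)}}{-456} = \frac{\sqrt{12 + 96}}{\frac{1}{170 + 16}} - \frac{5}{-456} = \frac{\sqrt{108}}{\frac{1}{186}} - - \frac{5}{456} = 6 \sqrt{3} \frac{1}{\frac{1}{186}} + \frac{5}{456} = 6 \sqrt{3} \cdot 186 + \frac{5}{456} = 1116 \sqrt{3} + \frac{5}{456} = \frac{5}{456} + 1116 \sqrt{3}$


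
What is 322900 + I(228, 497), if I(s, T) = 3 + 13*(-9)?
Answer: 322786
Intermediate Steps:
I(s, T) = -114 (I(s, T) = 3 - 117 = -114)
322900 + I(228, 497) = 322900 - 114 = 322786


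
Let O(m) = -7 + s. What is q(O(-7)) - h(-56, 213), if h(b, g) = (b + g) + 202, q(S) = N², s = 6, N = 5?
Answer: -334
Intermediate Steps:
O(m) = -1 (O(m) = -7 + 6 = -1)
q(S) = 25 (q(S) = 5² = 25)
h(b, g) = 202 + b + g
q(O(-7)) - h(-56, 213) = 25 - (202 - 56 + 213) = 25 - 1*359 = 25 - 359 = -334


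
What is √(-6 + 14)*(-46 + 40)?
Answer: -12*√2 ≈ -16.971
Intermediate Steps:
√(-6 + 14)*(-46 + 40) = √8*(-6) = (2*√2)*(-6) = -12*√2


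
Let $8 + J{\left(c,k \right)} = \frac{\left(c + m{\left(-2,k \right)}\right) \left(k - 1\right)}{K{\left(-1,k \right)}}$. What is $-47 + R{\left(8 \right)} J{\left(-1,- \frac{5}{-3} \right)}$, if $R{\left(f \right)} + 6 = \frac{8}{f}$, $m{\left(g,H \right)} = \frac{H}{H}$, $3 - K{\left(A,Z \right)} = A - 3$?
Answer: $-7$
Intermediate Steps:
$K{\left(A,Z \right)} = 6 - A$ ($K{\left(A,Z \right)} = 3 - \left(A - 3\right) = 3 - \left(-3 + A\right) = 6 - A$)
$m{\left(g,H \right)} = 1$
$R{\left(f \right)} = -6 + \frac{8}{f}$
$J{\left(c,k \right)} = -8 + \frac{\left(1 + c\right) \left(-1 + k\right)}{7}$ ($J{\left(c,k \right)} = -8 + \frac{\left(c + 1\right) \left(k - 1\right)}{6 - -1} = -8 + \frac{\left(1 + c\right) \left(-1 + k\right)}{6 + 1} = -8 + \frac{\left(1 + c\right) \left(-1 + k\right)}{7}$)
$-47 + R{\left(8 \right)} J{\left(-1,- \frac{5}{-3} \right)} = -47 + \left(-6 + \frac{8}{8}\right) \left(- \frac{57}{7} - - \frac{1}{7} + \frac{\left(-5\right) \frac{1}{-3}}{7} + \frac{1}{7} \left(-1\right) \left(- \frac{5}{-3}\right)\right) = -47 + \left(-6 + 8 \cdot \frac{1}{8}\right) \left(- \frac{57}{7} + \frac{1}{7} + \frac{\left(-5\right) \left(- \frac{1}{3}\right)}{7} + \frac{1}{7} \left(-1\right) \left(\left(-5\right) \left(- \frac{1}{3}\right)\right)\right) = -47 + \left(-6 + 1\right) \left(- \frac{57}{7} + \frac{1}{7} + \frac{1}{7} \cdot \frac{5}{3} + \frac{1}{7} \left(-1\right) \frac{5}{3}\right) = -47 - 5 \left(- \frac{57}{7} + \frac{1}{7} + \frac{5}{21} - \frac{5}{21}\right) = -47 - -40 = -47 + 40 = -7$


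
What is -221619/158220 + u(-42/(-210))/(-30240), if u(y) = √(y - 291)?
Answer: -73873/52740 - I*√7270/151200 ≈ -1.4007 - 0.00056392*I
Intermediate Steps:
u(y) = √(-291 + y)
-221619/158220 + u(-42/(-210))/(-30240) = -221619/158220 + √(-291 - 42/(-210))/(-30240) = -221619*1/158220 + √(-291 - 42*(-1/210))*(-1/30240) = -73873/52740 + √(-291 + ⅕)*(-1/30240) = -73873/52740 + √(-1454/5)*(-1/30240) = -73873/52740 + (I*√7270/5)*(-1/30240) = -73873/52740 - I*√7270/151200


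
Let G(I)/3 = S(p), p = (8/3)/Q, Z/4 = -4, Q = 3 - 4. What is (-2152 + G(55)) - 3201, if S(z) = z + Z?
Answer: -5409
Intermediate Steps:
Q = -1
Z = -16 (Z = 4*(-4) = -16)
p = -8/3 (p = (8/3)/(-1) = (8*(1/3))*(-1) = (8/3)*(-1) = -8/3 ≈ -2.6667)
S(z) = -16 + z (S(z) = z - 16 = -16 + z)
G(I) = -56 (G(I) = 3*(-16 - 8/3) = 3*(-56/3) = -56)
(-2152 + G(55)) - 3201 = (-2152 - 56) - 3201 = -2208 - 3201 = -5409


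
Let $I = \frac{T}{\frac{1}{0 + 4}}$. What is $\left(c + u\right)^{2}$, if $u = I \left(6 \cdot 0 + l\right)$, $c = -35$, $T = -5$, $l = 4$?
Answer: $13225$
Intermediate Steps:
$I = -20$ ($I = - \frac{5}{\frac{1}{0 + 4}} = - \frac{5}{\frac{1}{4}} = - 5 \frac{1}{\frac{1}{4}} = \left(-5\right) 4 = -20$)
$u = -80$ ($u = - 20 \left(6 \cdot 0 + 4\right) = - 20 \left(0 + 4\right) = \left(-20\right) 4 = -80$)
$\left(c + u\right)^{2} = \left(-35 - 80\right)^{2} = \left(-115\right)^{2} = 13225$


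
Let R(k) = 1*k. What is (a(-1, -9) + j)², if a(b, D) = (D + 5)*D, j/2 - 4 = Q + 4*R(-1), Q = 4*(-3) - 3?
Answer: 36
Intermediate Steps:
R(k) = k
Q = -15 (Q = -12 - 3 = -15)
j = -30 (j = 8 + 2*(-15 + 4*(-1)) = 8 + 2*(-15 - 4) = 8 + 2*(-19) = 8 - 38 = -30)
a(b, D) = D*(5 + D) (a(b, D) = (5 + D)*D = D*(5 + D))
(a(-1, -9) + j)² = (-9*(5 - 9) - 30)² = (-9*(-4) - 30)² = (36 - 30)² = 6² = 36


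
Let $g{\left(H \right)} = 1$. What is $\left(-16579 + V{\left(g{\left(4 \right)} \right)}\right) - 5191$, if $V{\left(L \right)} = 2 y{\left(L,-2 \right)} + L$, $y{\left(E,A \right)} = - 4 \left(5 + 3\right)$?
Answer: $-21833$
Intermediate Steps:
$y{\left(E,A \right)} = -32$ ($y{\left(E,A \right)} = \left(-4\right) 8 = -32$)
$V{\left(L \right)} = -64 + L$ ($V{\left(L \right)} = 2 \left(-32\right) + L = -64 + L$)
$\left(-16579 + V{\left(g{\left(4 \right)} \right)}\right) - 5191 = \left(-16579 + \left(-64 + 1\right)\right) - 5191 = \left(-16579 - 63\right) - 5191 = -16642 - 5191 = -21833$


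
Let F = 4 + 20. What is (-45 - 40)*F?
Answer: -2040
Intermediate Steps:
F = 24
(-45 - 40)*F = (-45 - 40)*24 = -85*24 = -2040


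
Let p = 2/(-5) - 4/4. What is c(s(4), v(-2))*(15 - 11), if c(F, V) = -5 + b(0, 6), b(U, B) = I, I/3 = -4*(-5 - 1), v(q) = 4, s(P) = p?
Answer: 268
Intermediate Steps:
p = -7/5 (p = 2*(-1/5) - 4*1/4 = -2/5 - 1 = -7/5 ≈ -1.4000)
s(P) = -7/5
I = 72 (I = 3*(-4*(-5 - 1)) = 3*(-4*(-6)) = 3*24 = 72)
b(U, B) = 72
c(F, V) = 67 (c(F, V) = -5 + 72 = 67)
c(s(4), v(-2))*(15 - 11) = 67*(15 - 11) = 67*4 = 268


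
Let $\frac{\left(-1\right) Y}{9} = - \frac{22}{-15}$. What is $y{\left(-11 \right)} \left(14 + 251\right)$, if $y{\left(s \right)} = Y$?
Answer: $-3498$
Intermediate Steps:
$Y = - \frac{66}{5}$ ($Y = - 9 \left(- \frac{22}{-15}\right) = - 9 \left(\left(-22\right) \left(- \frac{1}{15}\right)\right) = \left(-9\right) \frac{22}{15} = - \frac{66}{5} \approx -13.2$)
$y{\left(s \right)} = - \frac{66}{5}$
$y{\left(-11 \right)} \left(14 + 251\right) = - \frac{66 \left(14 + 251\right)}{5} = \left(- \frac{66}{5}\right) 265 = -3498$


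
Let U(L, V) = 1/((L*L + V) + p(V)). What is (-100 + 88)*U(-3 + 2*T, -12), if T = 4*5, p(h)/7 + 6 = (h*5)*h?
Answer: -12/6355 ≈ -0.0018883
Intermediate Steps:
p(h) = -42 + 35*h**2 (p(h) = -42 + 7*((h*5)*h) = -42 + 7*((5*h)*h) = -42 + 7*(5*h**2) = -42 + 35*h**2)
T = 20
U(L, V) = 1/(-42 + V + L**2 + 35*V**2) (U(L, V) = 1/((L*L + V) + (-42 + 35*V**2)) = 1/((L**2 + V) + (-42 + 35*V**2)) = 1/((V + L**2) + (-42 + 35*V**2)) = 1/(-42 + V + L**2 + 35*V**2))
(-100 + 88)*U(-3 + 2*T, -12) = (-100 + 88)/(-42 - 12 + (-3 + 2*20)**2 + 35*(-12)**2) = -12/(-42 - 12 + (-3 + 40)**2 + 35*144) = -12/(-42 - 12 + 37**2 + 5040) = -12/(-42 - 12 + 1369 + 5040) = -12/6355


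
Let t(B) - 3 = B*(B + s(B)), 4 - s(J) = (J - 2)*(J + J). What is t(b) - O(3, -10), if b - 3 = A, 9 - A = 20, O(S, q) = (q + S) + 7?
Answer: 1315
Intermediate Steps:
O(S, q) = 7 + S + q (O(S, q) = (S + q) + 7 = 7 + S + q)
s(J) = 4 - 2*J*(-2 + J) (s(J) = 4 - (J - 2)*(J + J) = 4 - (-2 + J)*2*J = 4 - 2*J*(-2 + J))
A = -11 (A = 9 - 1*20 = 9 - 20 = -11)
b = -8 (b = 3 - 11 = -8)
t(B) = 3 + B*(4 - 2*B² + 5*B) (t(B) = 3 + B*(B + (4 - 2*B² + 4*B)) = 3 + B*(4 - 2*B² + 5*B))
t(b) - O(3, -10) = (3 - 2*(-8)³ + 4*(-8) + 5*(-8)²) - (7 + 3 - 10) = (3 - 2*(-512) - 32 + 5*64) - 1*0 = (3 + 1024 - 32 + 320) + 0 = 1315 + 0 = 1315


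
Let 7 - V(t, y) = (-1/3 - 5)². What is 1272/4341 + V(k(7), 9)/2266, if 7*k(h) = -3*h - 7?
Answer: 8367785/29510118 ≈ 0.28356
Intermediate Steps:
k(h) = -1 - 3*h/7 (k(h) = (-3*h - 7)/7 = (-7 - 3*h)/7 = -1 - 3*h/7)
V(t, y) = -193/9 (V(t, y) = 7 - (-1/3 - 5)² = 7 - (-1*⅓ - 5)² = 7 - (-⅓ - 5)² = 7 - (-16/3)² = 7 - 1*256/9 = 7 - 256/9 = -193/9)
1272/4341 + V(k(7), 9)/2266 = 1272/4341 - 193/9/2266 = 1272*(1/4341) - 193/9*1/2266 = 424/1447 - 193/20394 = 8367785/29510118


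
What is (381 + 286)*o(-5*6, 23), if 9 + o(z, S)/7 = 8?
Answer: -4669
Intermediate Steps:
o(z, S) = -7 (o(z, S) = -63 + 7*8 = -63 + 56 = -7)
(381 + 286)*o(-5*6, 23) = (381 + 286)*(-7) = 667*(-7) = -4669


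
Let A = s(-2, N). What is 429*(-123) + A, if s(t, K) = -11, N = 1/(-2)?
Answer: -52778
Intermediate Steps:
N = -1/2 ≈ -0.50000
A = -11
429*(-123) + A = 429*(-123) - 11 = -52767 - 11 = -52778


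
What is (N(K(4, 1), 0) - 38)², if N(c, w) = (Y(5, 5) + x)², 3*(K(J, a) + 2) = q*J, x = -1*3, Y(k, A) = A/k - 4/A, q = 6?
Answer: 568516/625 ≈ 909.63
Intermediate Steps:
Y(k, A) = -4/A + A/k
x = -3
K(J, a) = -2 + 2*J (K(J, a) = -2 + (6*J)/3 = -2 + 2*J)
N(c, w) = 196/25 (N(c, w) = ((-4/5 + 5/5) - 3)² = ((-4*⅕ + 5*(⅕)) - 3)² = ((-⅘ + 1) - 3)² = (⅕ - 3)² = (-14/5)² = 196/25)
(N(K(4, 1), 0) - 38)² = (196/25 - 38)² = (-754/25)² = 568516/625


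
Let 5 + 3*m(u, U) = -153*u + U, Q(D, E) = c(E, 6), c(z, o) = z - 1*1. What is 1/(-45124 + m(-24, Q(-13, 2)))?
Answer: -3/131704 ≈ -2.2778e-5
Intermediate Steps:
c(z, o) = -1 + z (c(z, o) = z - 1 = -1 + z)
Q(D, E) = -1 + E
m(u, U) = -5/3 - 51*u + U/3 (m(u, U) = -5/3 + (-153*u + U)/3 = -5/3 + (U - 153*u)/3 = -5/3 + (-51*u + U/3) = -5/3 - 51*u + U/3)
1/(-45124 + m(-24, Q(-13, 2))) = 1/(-45124 + (-5/3 - 51*(-24) + (-1 + 2)/3)) = 1/(-45124 + (-5/3 + 1224 + (⅓)*1)) = 1/(-45124 + (-5/3 + 1224 + ⅓)) = 1/(-45124 + 3668/3) = 1/(-131704/3) = -3/131704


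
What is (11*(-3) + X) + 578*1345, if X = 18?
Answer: 777395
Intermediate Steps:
(11*(-3) + X) + 578*1345 = (11*(-3) + 18) + 578*1345 = (-33 + 18) + 777410 = -15 + 777410 = 777395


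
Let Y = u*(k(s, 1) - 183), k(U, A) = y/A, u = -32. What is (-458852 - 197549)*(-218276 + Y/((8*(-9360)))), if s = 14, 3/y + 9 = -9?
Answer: 2011603970235739/14040 ≈ 1.4328e+11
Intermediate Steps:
y = -⅙ (y = 3/(-9 - 9) = 3/(-18) = 3*(-1/18) = -⅙ ≈ -0.16667)
k(U, A) = -1/(6*A)
Y = 17584/3 (Y = -32*(-⅙/1 - 183) = -32*(-⅙*1 - 183) = -32*(-⅙ - 183) = -32*(-1099/6) = 17584/3 ≈ 5861.3)
(-458852 - 197549)*(-218276 + Y/((8*(-9360)))) = (-458852 - 197549)*(-218276 + 17584/(3*((8*(-9360))))) = -656401*(-218276 + (17584/3)/(-74880)) = -656401*(-218276 + (17584/3)*(-1/74880)) = -656401*(-218276 - 1099/14040) = -656401*(-3064596139/14040) = 2011603970235739/14040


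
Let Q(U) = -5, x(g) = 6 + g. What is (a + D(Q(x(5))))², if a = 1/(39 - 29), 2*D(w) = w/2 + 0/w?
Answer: 529/400 ≈ 1.3225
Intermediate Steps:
D(w) = w/4 (D(w) = (w/2 + 0/w)/2 = (w*(½) + 0)/2 = (w/2 + 0)/2 = (w/2)/2 = w/4)
a = ⅒ (a = 1/10 = ⅒ ≈ 0.10000)
(a + D(Q(x(5))))² = (⅒ + (¼)*(-5))² = (⅒ - 5/4)² = (-23/20)² = 529/400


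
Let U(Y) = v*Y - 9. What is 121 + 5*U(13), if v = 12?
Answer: 856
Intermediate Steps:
U(Y) = -9 + 12*Y (U(Y) = 12*Y - 9 = -9 + 12*Y)
121 + 5*U(13) = 121 + 5*(-9 + 12*13) = 121 + 5*(-9 + 156) = 121 + 5*147 = 121 + 735 = 856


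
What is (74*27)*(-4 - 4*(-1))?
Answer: 0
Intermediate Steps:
(74*27)*(-4 - 4*(-1)) = 1998*(-4 + 4) = 1998*0 = 0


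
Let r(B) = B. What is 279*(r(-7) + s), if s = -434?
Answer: -123039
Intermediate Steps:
279*(r(-7) + s) = 279*(-7 - 434) = 279*(-441) = -123039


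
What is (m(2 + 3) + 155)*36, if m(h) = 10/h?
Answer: 5652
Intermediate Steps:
(m(2 + 3) + 155)*36 = (10/(2 + 3) + 155)*36 = (10/5 + 155)*36 = (10*(⅕) + 155)*36 = (2 + 155)*36 = 157*36 = 5652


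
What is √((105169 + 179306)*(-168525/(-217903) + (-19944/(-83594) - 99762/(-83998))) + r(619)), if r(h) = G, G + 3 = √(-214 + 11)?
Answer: √(778218232960363053197444182143 + 1243673272548877126927369*I*√203)/1115201000963 ≈ 791.04 + 0.0090058*I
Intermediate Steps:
G = -3 + I*√203 (G = -3 + √(-214 + 11) = -3 + √(-203) = -3 + I*√203 ≈ -3.0 + 14.248*I)
r(h) = -3 + I*√203
√((105169 + 179306)*(-168525/(-217903) + (-19944/(-83594) - 99762/(-83998))) + r(619)) = √((105169 + 179306)*(-168525/(-217903) + (-19944/(-83594) - 99762/(-83998))) + (-3 + I*√203)) = √(284475*(-168525*(-1/217903) + (-19944*(-1/83594) - 99762*(-1/83998))) + (-3 + I*√203)) = √(284475*(24075/31129 + (9972/41797 + 49881/41999)) + (-3 + I*√203)) = √(284475*(24075/31129 + 2503690185/1755432203) + (-3 + I*√203)) = √(284475*(17171343150870/7806407006741) + (-3 + I*√203)) = √(4884817842843743250/7806407006741 + (-3 + I*√203)) = √(4884794423622723027/7806407006741 + I*√203)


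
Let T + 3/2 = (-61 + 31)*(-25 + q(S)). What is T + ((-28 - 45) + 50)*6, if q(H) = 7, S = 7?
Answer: 801/2 ≈ 400.50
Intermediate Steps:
T = 1077/2 (T = -3/2 + (-61 + 31)*(-25 + 7) = -3/2 - 30*(-18) = -3/2 + 540 = 1077/2 ≈ 538.50)
T + ((-28 - 45) + 50)*6 = 1077/2 + ((-28 - 45) + 50)*6 = 1077/2 + (-73 + 50)*6 = 1077/2 - 23*6 = 1077/2 - 138 = 801/2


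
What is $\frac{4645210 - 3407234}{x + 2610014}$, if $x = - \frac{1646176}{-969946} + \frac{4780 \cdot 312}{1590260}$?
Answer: $\frac{23869203654333212}{50323284620883447} \approx 0.47432$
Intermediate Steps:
$x = \frac{101609662808}{38561658149}$ ($x = \left(-1646176\right) \left(- \frac{1}{969946}\right) + 1491360 \cdot \frac{1}{1590260} = \frac{823088}{484973} + \frac{74568}{79513} = \frac{101609662808}{38561658149} \approx 2.635$)
$\frac{4645210 - 3407234}{x + 2610014} = \frac{4645210 - 3407234}{\frac{101609662808}{38561658149} + 2610014} = \frac{1237976}{\frac{100646569241766894}{38561658149}} = 1237976 \cdot \frac{38561658149}{100646569241766894} = \frac{23869203654333212}{50323284620883447}$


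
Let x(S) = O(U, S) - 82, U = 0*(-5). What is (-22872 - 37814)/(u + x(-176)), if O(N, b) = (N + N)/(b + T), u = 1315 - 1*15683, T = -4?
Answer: 30343/7225 ≈ 4.1997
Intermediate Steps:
U = 0
u = -14368 (u = 1315 - 15683 = -14368)
O(N, b) = 2*N/(-4 + b) (O(N, b) = (N + N)/(b - 4) = (2*N)/(-4 + b) = 2*N/(-4 + b))
x(S) = -82 (x(S) = 2*0/(-4 + S) - 82 = 0 - 82 = -82)
(-22872 - 37814)/(u + x(-176)) = (-22872 - 37814)/(-14368 - 82) = -60686/(-14450) = -60686*(-1/14450) = 30343/7225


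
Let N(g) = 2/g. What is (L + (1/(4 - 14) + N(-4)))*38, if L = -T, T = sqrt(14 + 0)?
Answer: -114/5 - 38*sqrt(14) ≈ -164.98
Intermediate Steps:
T = sqrt(14) ≈ 3.7417
L = -sqrt(14) ≈ -3.7417
(L + (1/(4 - 14) + N(-4)))*38 = (-sqrt(14) + (1/(4 - 14) + 2/(-4)))*38 = (-sqrt(14) + (1/(-10) + 2*(-1/4)))*38 = (-sqrt(14) + (-1/10 - 1/2))*38 = (-sqrt(14) - 3/5)*38 = (-3/5 - sqrt(14))*38 = -114/5 - 38*sqrt(14)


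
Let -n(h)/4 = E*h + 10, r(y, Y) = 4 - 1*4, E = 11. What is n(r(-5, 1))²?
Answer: 1600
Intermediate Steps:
r(y, Y) = 0 (r(y, Y) = 4 - 4 = 0)
n(h) = -40 - 44*h (n(h) = -4*(11*h + 10) = -4*(10 + 11*h) = -40 - 44*h)
n(r(-5, 1))² = (-40 - 44*0)² = (-40 + 0)² = (-40)² = 1600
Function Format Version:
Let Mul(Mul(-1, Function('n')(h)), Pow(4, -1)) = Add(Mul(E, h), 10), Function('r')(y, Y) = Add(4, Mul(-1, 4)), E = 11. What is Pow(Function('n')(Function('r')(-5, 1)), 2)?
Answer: 1600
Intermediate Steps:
Function('r')(y, Y) = 0 (Function('r')(y, Y) = Add(4, -4) = 0)
Function('n')(h) = Add(-40, Mul(-44, h)) (Function('n')(h) = Mul(-4, Add(Mul(11, h), 10)) = Mul(-4, Add(10, Mul(11, h))) = Add(-40, Mul(-44, h)))
Pow(Function('n')(Function('r')(-5, 1)), 2) = Pow(Add(-40, Mul(-44, 0)), 2) = Pow(Add(-40, 0), 2) = Pow(-40, 2) = 1600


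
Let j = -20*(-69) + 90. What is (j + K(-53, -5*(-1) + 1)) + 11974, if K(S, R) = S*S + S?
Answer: 16200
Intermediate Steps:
K(S, R) = S + S**2 (K(S, R) = S**2 + S = S + S**2)
j = 1470 (j = 1380 + 90 = 1470)
(j + K(-53, -5*(-1) + 1)) + 11974 = (1470 - 53*(1 - 53)) + 11974 = (1470 - 53*(-52)) + 11974 = (1470 + 2756) + 11974 = 4226 + 11974 = 16200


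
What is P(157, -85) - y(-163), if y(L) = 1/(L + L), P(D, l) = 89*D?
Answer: 4555199/326 ≈ 13973.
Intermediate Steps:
y(L) = 1/(2*L)
P(157, -85) - y(-163) = 89*157 - 1/(2*(-163)) = 13973 - (-1)/(2*163) = 13973 - 1*(-1/326) = 13973 + 1/326 = 4555199/326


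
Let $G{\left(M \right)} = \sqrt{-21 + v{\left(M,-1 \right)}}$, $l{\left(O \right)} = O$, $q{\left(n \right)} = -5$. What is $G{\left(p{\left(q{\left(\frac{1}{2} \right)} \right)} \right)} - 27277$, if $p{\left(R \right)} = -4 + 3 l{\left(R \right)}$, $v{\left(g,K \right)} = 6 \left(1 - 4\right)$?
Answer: $-27277 + i \sqrt{39} \approx -27277.0 + 6.245 i$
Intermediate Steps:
$v{\left(g,K \right)} = -18$ ($v{\left(g,K \right)} = 6 \left(-3\right) = -18$)
$p{\left(R \right)} = -4 + 3 R$
$G{\left(M \right)} = i \sqrt{39}$ ($G{\left(M \right)} = \sqrt{-21 - 18} = \sqrt{-39} = i \sqrt{39}$)
$G{\left(p{\left(q{\left(\frac{1}{2} \right)} \right)} \right)} - 27277 = i \sqrt{39} - 27277 = -27277 + i \sqrt{39}$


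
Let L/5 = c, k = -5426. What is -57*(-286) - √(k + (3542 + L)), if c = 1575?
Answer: 16302 - √5991 ≈ 16225.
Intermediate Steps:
L = 7875 (L = 5*1575 = 7875)
-57*(-286) - √(k + (3542 + L)) = -57*(-286) - √(-5426 + (3542 + 7875)) = 16302 - √(-5426 + 11417) = 16302 - √5991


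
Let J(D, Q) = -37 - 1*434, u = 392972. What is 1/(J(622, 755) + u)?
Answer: 1/392501 ≈ 2.5478e-6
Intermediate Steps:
J(D, Q) = -471 (J(D, Q) = -37 - 434 = -471)
1/(J(622, 755) + u) = 1/(-471 + 392972) = 1/392501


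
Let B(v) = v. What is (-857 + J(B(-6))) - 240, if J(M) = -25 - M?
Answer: -1116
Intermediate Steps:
(-857 + J(B(-6))) - 240 = (-857 + (-25 - 1*(-6))) - 240 = (-857 + (-25 + 6)) - 240 = (-857 - 19) - 240 = -876 - 240 = -1116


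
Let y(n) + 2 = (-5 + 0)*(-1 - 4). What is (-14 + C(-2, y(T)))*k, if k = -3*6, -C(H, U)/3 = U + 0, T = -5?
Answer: 1494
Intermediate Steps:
y(n) = 23 (y(n) = -2 + (-5 + 0)*(-1 - 4) = -2 - 5*(-5) = -2 + 25 = 23)
C(H, U) = -3*U (C(H, U) = -3*(U + 0) = -3*U)
k = -18
(-14 + C(-2, y(T)))*k = (-14 - 3*23)*(-18) = (-14 - 69)*(-18) = -83*(-18) = 1494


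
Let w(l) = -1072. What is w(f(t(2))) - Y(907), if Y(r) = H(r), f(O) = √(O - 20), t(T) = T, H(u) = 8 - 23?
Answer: -1057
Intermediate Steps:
H(u) = -15
f(O) = √(-20 + O)
Y(r) = -15
w(f(t(2))) - Y(907) = -1072 - 1*(-15) = -1072 + 15 = -1057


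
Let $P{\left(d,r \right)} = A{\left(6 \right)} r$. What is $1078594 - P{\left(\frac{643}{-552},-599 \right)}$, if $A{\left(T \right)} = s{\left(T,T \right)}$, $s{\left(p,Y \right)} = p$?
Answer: $1082188$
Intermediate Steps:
$A{\left(T \right)} = T$
$P{\left(d,r \right)} = 6 r$
$1078594 - P{\left(\frac{643}{-552},-599 \right)} = 1078594 - 6 \left(-599\right) = 1078594 - -3594 = 1078594 + 3594 = 1082188$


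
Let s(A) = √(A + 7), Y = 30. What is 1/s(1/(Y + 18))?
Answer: 4*√1011/337 ≈ 0.37740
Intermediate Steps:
s(A) = √(7 + A)
1/s(1/(Y + 18)) = 1/(√(7 + 1/(30 + 18))) = 1/(√(7 + 1/48)) = 1/(√(337/48)) = 1/(√1011/12) = 4*√1011/337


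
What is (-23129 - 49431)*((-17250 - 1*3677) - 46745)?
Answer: 4910280320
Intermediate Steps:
(-23129 - 49431)*((-17250 - 1*3677) - 46745) = -72560*((-17250 - 3677) - 46745) = -72560*(-20927 - 46745) = -72560*(-67672) = 4910280320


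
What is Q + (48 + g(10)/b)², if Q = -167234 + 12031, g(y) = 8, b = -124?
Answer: -146941887/961 ≈ -1.5291e+5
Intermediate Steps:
Q = -155203
Q + (48 + g(10)/b)² = -155203 + (48 + 8/(-124))² = -155203 + (48 + 8*(-1/124))² = -155203 + (48 - 2/31)² = -155203 + (1486/31)² = -155203 + 2208196/961 = -146941887/961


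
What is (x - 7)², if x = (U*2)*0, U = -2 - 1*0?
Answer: 49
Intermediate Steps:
U = -2 (U = -2 + 0 = -2)
x = 0 (x = -2*2*0 = -4*0 = 0)
(x - 7)² = (0 - 7)² = (-7)² = 49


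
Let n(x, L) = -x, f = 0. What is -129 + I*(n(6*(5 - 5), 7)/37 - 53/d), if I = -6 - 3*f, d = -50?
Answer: -3384/25 ≈ -135.36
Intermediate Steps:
I = -6 (I = -6 - 3*0 = -6 + 0 = -6)
-129 + I*(n(6*(5 - 5), 7)/37 - 53/d) = -129 - 6*(-6*(5 - 5)/37 - 53/(-50)) = -129 - 6*(-6*0*(1/37) - 53*(-1/50)) = -129 - 6*(-1*0*(1/37) + 53/50) = -129 - 6*(0*(1/37) + 53/50) = -129 - 6*(0 + 53/50) = -129 - 6*53/50 = -129 - 159/25 = -3384/25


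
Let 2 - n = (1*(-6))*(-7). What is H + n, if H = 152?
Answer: 112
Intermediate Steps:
n = -40 (n = 2 - 1*(-6)*(-7) = 2 - (-6)*(-7) = 2 - 1*42 = 2 - 42 = -40)
H + n = 152 - 40 = 112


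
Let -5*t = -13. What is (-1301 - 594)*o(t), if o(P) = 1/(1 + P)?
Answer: -9475/18 ≈ -526.39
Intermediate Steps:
t = 13/5 (t = -1/5*(-13) = 13/5 ≈ 2.6000)
(-1301 - 594)*o(t) = (-1301 - 594)/(1 + 13/5) = -1895/18/5 = -1895*5/18 = -9475/18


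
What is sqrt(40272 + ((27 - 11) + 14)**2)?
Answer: 2*sqrt(10293) ≈ 202.91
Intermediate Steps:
sqrt(40272 + ((27 - 11) + 14)**2) = sqrt(40272 + (16 + 14)**2) = sqrt(40272 + 30**2) = sqrt(40272 + 900) = sqrt(41172) = 2*sqrt(10293)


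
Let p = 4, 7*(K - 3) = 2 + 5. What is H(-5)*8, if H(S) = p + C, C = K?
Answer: 64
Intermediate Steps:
K = 4 (K = 3 + (2 + 5)/7 = 3 + (⅐)*7 = 3 + 1 = 4)
C = 4
H(S) = 8 (H(S) = 4 + 4 = 8)
H(-5)*8 = 8*8 = 64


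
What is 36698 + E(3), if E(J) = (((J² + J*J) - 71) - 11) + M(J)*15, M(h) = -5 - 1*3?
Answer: 36514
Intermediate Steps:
M(h) = -8 (M(h) = -5 - 3 = -8)
E(J) = -202 + 2*J² (E(J) = (((J² + J*J) - 71) - 11) - 8*15 = (((J² + J²) - 71) - 11) - 120 = ((2*J² - 71) - 11) - 120 = ((-71 + 2*J²) - 11) - 120 = (-82 + 2*J²) - 120 = -202 + 2*J²)
36698 + E(3) = 36698 + (-202 + 2*3²) = 36698 + (-202 + 2*9) = 36698 + (-202 + 18) = 36698 - 184 = 36514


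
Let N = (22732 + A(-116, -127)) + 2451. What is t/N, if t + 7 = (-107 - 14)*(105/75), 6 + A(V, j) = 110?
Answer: -294/42145 ≈ -0.0069759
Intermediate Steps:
A(V, j) = 104 (A(V, j) = -6 + 110 = 104)
t = -882/5 (t = -7 + (-107 - 14)*(105/75) = -7 - 12705/75 = -7 - 121*7/5 = -7 - 847/5 = -882/5 ≈ -176.40)
N = 25287 (N = (22732 + 104) + 2451 = 22836 + 2451 = 25287)
t/N = -882/5/25287 = -882/5*1/25287 = -294/42145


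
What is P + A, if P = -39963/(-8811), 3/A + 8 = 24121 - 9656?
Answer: 5836076/1286673 ≈ 4.5358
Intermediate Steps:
A = 1/4819 (A = 3/(-8 + (24121 - 9656)) = 3/(-8 + 14465) = 3/14457 = 3*(1/14457) = 1/4819 ≈ 0.00020751)
P = 1211/267 (P = -39963*(-1/8811) = 1211/267 ≈ 4.5356)
P + A = 1211/267 + 1/4819 = 5836076/1286673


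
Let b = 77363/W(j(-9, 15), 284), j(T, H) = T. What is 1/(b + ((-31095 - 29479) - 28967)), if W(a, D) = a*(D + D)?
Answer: -5112/457810955 ≈ -1.1166e-5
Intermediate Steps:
W(a, D) = 2*D*a (W(a, D) = a*(2*D) = 2*D*a)
b = -77363/5112 (b = 77363/((2*284*(-9))) = 77363/(-5112) = 77363*(-1/5112) = -77363/5112 ≈ -15.134)
1/(b + ((-31095 - 29479) - 28967)) = 1/(-77363/5112 + ((-31095 - 29479) - 28967)) = 1/(-77363/5112 + (-60574 - 28967)) = 1/(-77363/5112 - 89541) = 1/(-457810955/5112) = -5112/457810955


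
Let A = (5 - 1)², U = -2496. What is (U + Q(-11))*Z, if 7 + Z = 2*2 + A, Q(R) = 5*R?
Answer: -33163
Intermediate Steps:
A = 16 (A = 4² = 16)
Z = 13 (Z = -7 + (2*2 + 16) = -7 + (4 + 16) = -7 + 20 = 13)
(U + Q(-11))*Z = (-2496 + 5*(-11))*13 = (-2496 - 55)*13 = -2551*13 = -33163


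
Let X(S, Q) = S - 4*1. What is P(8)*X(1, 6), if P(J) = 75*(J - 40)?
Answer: 7200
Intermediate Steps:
X(S, Q) = -4 + S (X(S, Q) = S - 4 = -4 + S)
P(J) = -3000 + 75*J (P(J) = 75*(-40 + J) = -3000 + 75*J)
P(8)*X(1, 6) = (-3000 + 75*8)*(-4 + 1) = (-3000 + 600)*(-3) = -2400*(-3) = 7200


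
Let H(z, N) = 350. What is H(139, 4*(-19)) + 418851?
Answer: 419201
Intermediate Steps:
H(139, 4*(-19)) + 418851 = 350 + 418851 = 419201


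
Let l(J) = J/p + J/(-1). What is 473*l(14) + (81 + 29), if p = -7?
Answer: -7458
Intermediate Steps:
l(J) = -8*J/7 (l(J) = J/(-7) + J/(-1) = J*(-⅐) + J*(-1) = -J/7 - J = -8*J/7)
473*l(14) + (81 + 29) = 473*(-8/7*14) + (81 + 29) = 473*(-16) + 110 = -7568 + 110 = -7458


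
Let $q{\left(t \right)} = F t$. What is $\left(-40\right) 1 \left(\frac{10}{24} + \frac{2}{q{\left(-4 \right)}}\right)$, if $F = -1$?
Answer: $- \frac{110}{3} \approx -36.667$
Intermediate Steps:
$q{\left(t \right)} = - t$
$\left(-40\right) 1 \left(\frac{10}{24} + \frac{2}{q{\left(-4 \right)}}\right) = \left(-40\right) 1 \left(\frac{10}{24} + \frac{2}{\left(-1\right) \left(-4\right)}\right) = - 40 \left(10 \cdot \frac{1}{24} + \frac{2}{4}\right) = - 40 \left(\frac{5}{12} + 2 \cdot \frac{1}{4}\right) = - 40 \left(\frac{5}{12} + \frac{1}{2}\right) = \left(-40\right) \frac{11}{12} = - \frac{110}{3}$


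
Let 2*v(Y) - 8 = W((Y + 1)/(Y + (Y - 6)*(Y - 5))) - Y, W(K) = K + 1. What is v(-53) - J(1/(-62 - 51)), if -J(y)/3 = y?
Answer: 11788562/380697 ≈ 30.966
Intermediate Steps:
J(y) = -3*y
W(K) = 1 + K
v(Y) = 9/2 - Y/2 + (1 + Y)/(2*(Y + (-6 + Y)*(-5 + Y))) (v(Y) = 4 + ((1 + (Y + 1)/(Y + (Y - 6)*(Y - 5))) - Y)/2 = 4 + ((1 + (1 + Y)/(Y + (-6 + Y)*(-5 + Y))) - Y)/2 = 4 + (1 - Y + (1 + Y)/(Y + (-6 + Y)*(-5 + Y)))/2 = 4 + (½ - Y/2 + (1 + Y)/(2*(Y + (-6 + Y)*(-5 + Y)))) = 9/2 - Y/2 + (1 + Y)/(2*(Y + (-6 + Y)*(-5 + Y))))
v(-53) - J(1/(-62 - 51)) = (271 - 1*(-53)³ - 119*(-53) + 19*(-53)²)/(2*(30 + (-53)² - 10*(-53))) - (-3)/(-62 - 51) = (271 - 1*(-148877) + 6307 + 19*2809)/(2*(30 + 2809 + 530)) - (-3)/(-113) = (½)*(271 + 148877 + 6307 + 53371)/3369 - (-3)*(-1)/113 = (½)*(1/3369)*208826 - 1*3/113 = 104413/3369 - 3/113 = 11788562/380697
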